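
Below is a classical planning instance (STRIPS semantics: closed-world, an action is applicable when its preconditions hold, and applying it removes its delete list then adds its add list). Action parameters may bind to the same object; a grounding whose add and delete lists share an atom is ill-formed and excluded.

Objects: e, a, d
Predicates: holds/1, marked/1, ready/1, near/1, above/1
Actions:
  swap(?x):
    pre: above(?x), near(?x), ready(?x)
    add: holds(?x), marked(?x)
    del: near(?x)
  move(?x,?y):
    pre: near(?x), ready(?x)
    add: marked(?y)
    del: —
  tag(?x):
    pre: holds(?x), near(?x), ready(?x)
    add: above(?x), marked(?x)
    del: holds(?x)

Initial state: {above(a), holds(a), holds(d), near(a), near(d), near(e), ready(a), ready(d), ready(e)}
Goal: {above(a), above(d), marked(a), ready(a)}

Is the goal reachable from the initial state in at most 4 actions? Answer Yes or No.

Yes

1. swap(a)  →  {above(a), holds(a), holds(d), marked(a), near(d), near(e), ready(a), ready(d), ready(e)}
2. tag(d)  →  {above(a), above(d), holds(a), marked(a), marked(d), near(d), near(e), ready(a), ready(d), ready(e)}
optimal plan length = 2; 2 ≤ 4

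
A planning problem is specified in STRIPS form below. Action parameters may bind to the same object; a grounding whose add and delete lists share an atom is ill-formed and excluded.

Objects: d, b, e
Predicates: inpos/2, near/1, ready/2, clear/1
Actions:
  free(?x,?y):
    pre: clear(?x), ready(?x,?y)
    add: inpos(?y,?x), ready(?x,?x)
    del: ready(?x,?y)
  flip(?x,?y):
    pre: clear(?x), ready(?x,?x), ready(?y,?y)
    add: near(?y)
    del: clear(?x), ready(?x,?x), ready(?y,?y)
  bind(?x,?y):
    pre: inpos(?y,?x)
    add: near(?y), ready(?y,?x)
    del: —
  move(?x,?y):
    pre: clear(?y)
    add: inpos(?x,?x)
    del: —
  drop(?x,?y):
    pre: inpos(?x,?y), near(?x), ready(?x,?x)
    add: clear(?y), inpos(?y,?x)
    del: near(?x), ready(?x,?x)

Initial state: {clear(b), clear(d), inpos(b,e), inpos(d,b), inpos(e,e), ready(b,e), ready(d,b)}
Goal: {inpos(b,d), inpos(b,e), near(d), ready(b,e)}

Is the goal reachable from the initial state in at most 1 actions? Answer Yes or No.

1. free(d,b)  →  {clear(b), clear(d), inpos(b,d), inpos(b,e), inpos(d,b), inpos(e,e), ready(b,e), ready(d,d)}
2. flip(d,d)  →  {clear(b), inpos(b,d), inpos(b,e), inpos(d,b), inpos(e,e), near(d), ready(b,e)}
optimal plan length = 2; 2 > 1

No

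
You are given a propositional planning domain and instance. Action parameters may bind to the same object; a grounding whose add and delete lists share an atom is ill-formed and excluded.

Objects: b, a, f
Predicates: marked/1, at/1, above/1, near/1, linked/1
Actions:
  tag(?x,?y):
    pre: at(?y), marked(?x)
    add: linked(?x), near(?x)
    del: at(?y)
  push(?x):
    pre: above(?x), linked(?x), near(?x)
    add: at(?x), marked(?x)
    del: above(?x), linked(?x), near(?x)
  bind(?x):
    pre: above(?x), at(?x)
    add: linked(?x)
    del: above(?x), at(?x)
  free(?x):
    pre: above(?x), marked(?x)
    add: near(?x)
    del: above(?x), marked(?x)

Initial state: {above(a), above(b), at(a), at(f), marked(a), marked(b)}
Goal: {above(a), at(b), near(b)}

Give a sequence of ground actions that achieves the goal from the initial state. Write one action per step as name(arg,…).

1. tag(b,a)  →  {above(a), above(b), at(f), linked(b), marked(a), marked(b), near(b)}
2. push(b)  →  {above(a), at(b), at(f), marked(a), marked(b)}
3. tag(b,f)  →  {above(a), at(b), linked(b), marked(a), marked(b), near(b)}

tag(b,a); push(b); tag(b,f)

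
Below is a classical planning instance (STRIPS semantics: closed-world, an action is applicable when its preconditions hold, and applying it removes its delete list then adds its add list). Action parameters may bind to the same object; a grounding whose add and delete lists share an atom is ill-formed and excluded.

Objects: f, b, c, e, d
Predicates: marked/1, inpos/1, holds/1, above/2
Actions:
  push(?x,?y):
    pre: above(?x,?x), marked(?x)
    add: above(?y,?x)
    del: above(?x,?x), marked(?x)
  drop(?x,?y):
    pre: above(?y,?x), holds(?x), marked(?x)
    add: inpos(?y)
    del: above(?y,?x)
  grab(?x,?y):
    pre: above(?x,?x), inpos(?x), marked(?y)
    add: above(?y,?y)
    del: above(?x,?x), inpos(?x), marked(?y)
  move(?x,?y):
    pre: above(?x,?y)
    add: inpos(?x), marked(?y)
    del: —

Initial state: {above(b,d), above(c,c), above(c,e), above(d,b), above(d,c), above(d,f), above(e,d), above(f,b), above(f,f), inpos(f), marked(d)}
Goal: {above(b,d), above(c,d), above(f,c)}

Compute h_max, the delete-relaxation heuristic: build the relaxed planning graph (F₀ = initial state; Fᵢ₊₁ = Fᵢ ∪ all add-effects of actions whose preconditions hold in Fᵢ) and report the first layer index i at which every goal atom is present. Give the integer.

F0 = init (11 atoms)
F1 = F0 ∪ {above(d,d), inpos(b), inpos(c), inpos(d), inpos(e), marked(b), marked(c), marked(e), marked(f)}  (20 atoms)
F2 = F1 ∪ {above(b,b), above(b,c), above(b,f), above(c,d), above(c,f), above(e,c), above(e,e), above(e,f), above(f,c), above(f,d)}  (30 atoms)
goal ⊆ F2  ⇒  h_max = 2

2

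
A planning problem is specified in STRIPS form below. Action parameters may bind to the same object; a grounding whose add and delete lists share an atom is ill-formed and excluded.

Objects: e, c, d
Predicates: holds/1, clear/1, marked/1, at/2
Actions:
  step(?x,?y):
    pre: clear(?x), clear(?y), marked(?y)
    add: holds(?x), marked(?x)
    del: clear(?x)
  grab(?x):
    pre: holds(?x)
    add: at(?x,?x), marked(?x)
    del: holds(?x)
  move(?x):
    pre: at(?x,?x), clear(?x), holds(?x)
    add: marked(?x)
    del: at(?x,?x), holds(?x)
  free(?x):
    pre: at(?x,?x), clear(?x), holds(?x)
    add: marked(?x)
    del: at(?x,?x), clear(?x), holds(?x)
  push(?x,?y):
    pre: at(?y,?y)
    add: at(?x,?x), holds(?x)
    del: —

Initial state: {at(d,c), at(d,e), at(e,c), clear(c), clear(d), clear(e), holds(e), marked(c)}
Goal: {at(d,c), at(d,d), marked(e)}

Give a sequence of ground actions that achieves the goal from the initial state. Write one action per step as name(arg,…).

grab(e); push(d,e)

1. grab(e)  →  {at(d,c), at(d,e), at(e,c), at(e,e), clear(c), clear(d), clear(e), marked(c), marked(e)}
2. push(d,e)  →  {at(d,c), at(d,d), at(d,e), at(e,c), at(e,e), clear(c), clear(d), clear(e), holds(d), marked(c), marked(e)}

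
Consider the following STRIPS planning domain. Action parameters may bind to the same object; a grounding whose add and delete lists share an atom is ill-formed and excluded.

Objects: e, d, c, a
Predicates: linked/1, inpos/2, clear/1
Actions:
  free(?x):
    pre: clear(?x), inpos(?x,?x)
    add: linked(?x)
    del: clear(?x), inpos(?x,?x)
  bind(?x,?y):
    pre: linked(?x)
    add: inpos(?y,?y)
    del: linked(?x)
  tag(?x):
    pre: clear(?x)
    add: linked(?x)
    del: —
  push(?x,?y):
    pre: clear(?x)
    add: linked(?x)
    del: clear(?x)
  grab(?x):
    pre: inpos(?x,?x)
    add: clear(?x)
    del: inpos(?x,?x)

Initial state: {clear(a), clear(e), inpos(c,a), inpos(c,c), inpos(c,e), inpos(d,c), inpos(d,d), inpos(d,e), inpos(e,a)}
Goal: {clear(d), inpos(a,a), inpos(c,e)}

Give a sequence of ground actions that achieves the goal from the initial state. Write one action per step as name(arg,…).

1. tag(e)  →  {clear(a), clear(e), inpos(c,a), inpos(c,c), inpos(c,e), inpos(d,c), inpos(d,d), inpos(d,e), inpos(e,a), linked(e)}
2. bind(e,a)  →  {clear(a), clear(e), inpos(a,a), inpos(c,a), inpos(c,c), inpos(c,e), inpos(d,c), inpos(d,d), inpos(d,e), inpos(e,a)}
3. grab(d)  →  {clear(a), clear(d), clear(e), inpos(a,a), inpos(c,a), inpos(c,c), inpos(c,e), inpos(d,c), inpos(d,e), inpos(e,a)}

tag(e); bind(e,a); grab(d)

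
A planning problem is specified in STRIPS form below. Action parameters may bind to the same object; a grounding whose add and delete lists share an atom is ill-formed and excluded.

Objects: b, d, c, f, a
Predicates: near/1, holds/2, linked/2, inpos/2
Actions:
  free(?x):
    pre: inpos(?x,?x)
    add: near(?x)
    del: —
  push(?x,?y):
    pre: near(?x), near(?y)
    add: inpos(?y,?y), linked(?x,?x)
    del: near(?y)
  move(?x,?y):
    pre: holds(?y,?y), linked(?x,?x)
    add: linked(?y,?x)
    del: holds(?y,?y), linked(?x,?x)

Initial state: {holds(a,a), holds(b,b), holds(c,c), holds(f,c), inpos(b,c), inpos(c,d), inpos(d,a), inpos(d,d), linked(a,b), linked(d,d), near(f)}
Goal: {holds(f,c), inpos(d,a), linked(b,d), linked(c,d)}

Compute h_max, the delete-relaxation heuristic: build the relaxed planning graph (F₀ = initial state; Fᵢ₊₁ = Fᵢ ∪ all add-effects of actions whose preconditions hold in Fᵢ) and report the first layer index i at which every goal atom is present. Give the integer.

F0 = init (11 atoms)
F1 = F0 ∪ {inpos(f,f), linked(a,d), linked(b,d), linked(c,d), linked(f,f), near(d)}  (17 atoms)
goal ⊆ F1  ⇒  h_max = 1

1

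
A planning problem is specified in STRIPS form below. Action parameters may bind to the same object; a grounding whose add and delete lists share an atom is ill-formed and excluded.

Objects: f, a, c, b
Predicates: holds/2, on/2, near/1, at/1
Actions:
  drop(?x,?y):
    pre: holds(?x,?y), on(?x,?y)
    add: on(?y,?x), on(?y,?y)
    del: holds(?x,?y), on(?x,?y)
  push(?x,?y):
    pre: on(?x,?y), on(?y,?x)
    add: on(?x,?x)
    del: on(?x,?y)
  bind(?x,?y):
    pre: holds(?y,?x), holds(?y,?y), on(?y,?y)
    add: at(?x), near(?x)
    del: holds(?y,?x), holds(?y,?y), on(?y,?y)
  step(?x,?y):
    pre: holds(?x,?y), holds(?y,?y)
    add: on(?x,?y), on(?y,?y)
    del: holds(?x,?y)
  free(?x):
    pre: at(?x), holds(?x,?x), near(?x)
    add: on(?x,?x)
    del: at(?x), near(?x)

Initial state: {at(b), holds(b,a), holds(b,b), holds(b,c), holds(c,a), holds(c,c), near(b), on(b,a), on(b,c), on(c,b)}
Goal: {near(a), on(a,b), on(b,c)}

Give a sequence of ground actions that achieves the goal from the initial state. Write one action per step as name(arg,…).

1. drop(b,a)  →  {at(b), holds(b,b), holds(b,c), holds(c,a), holds(c,c), near(b), on(a,a), on(a,b), on(b,c), on(c,b)}
2. push(c,b)  →  {at(b), holds(b,b), holds(b,c), holds(c,a), holds(c,c), near(b), on(a,a), on(a,b), on(b,c), on(c,c)}
3. bind(a,c)  →  {at(a), at(b), holds(b,b), holds(b,c), near(a), near(b), on(a,a), on(a,b), on(b,c)}

drop(b,a); push(c,b); bind(a,c)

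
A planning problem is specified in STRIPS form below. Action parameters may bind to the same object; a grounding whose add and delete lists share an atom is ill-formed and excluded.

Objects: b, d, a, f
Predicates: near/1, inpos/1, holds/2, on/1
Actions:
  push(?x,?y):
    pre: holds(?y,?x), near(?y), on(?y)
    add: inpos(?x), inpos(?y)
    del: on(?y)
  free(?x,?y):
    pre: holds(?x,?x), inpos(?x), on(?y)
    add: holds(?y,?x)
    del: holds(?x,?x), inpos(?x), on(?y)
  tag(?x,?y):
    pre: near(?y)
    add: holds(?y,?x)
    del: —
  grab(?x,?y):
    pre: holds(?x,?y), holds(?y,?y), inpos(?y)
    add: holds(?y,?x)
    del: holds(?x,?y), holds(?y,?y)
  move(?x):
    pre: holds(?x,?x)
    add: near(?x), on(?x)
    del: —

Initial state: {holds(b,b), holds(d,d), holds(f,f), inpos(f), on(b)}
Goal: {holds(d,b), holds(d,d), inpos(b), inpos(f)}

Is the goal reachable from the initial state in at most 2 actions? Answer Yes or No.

No

1. move(d)  →  {holds(b,b), holds(d,d), holds(f,f), inpos(f), near(d), on(b), on(d)}
2. tag(b,d)  →  {holds(b,b), holds(d,b), holds(d,d), holds(f,f), inpos(f), near(d), on(b), on(d)}
3. push(b,d)  →  {holds(b,b), holds(d,b), holds(d,d), holds(f,f), inpos(b), inpos(d), inpos(f), near(d), on(b)}
optimal plan length = 3; 3 > 2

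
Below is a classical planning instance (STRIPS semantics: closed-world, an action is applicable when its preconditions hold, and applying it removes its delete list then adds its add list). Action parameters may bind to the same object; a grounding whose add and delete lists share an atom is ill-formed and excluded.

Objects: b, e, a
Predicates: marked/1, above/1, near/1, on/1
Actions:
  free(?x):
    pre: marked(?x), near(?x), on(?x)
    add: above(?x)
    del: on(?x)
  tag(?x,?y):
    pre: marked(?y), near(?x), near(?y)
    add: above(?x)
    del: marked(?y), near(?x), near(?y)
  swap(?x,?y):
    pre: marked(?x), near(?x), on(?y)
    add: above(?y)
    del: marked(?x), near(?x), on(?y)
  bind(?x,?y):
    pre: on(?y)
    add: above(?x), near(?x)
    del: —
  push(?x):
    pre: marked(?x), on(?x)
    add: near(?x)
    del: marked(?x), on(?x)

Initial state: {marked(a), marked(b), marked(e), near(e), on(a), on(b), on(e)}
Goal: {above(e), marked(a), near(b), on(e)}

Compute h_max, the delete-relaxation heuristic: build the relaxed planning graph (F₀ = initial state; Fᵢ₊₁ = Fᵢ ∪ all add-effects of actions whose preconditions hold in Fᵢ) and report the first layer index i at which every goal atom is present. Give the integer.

F0 = init (7 atoms)
F1 = F0 ∪ {above(a), above(b), above(e), near(a), near(b)}  (12 atoms)
goal ⊆ F1  ⇒  h_max = 1

1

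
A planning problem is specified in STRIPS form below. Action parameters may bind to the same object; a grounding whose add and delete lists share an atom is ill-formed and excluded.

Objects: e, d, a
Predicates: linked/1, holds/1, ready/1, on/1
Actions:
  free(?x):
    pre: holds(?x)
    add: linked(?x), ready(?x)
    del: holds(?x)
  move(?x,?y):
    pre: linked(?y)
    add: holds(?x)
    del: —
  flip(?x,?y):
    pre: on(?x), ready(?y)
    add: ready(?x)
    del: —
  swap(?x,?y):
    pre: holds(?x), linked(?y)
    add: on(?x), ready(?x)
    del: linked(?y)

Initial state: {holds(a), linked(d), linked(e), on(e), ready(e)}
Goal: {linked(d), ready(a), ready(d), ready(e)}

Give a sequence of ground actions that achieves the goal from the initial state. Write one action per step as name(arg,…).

free(a); move(d,e); free(d)

1. free(a)  →  {linked(a), linked(d), linked(e), on(e), ready(a), ready(e)}
2. move(d,e)  →  {holds(d), linked(a), linked(d), linked(e), on(e), ready(a), ready(e)}
3. free(d)  →  {linked(a), linked(d), linked(e), on(e), ready(a), ready(d), ready(e)}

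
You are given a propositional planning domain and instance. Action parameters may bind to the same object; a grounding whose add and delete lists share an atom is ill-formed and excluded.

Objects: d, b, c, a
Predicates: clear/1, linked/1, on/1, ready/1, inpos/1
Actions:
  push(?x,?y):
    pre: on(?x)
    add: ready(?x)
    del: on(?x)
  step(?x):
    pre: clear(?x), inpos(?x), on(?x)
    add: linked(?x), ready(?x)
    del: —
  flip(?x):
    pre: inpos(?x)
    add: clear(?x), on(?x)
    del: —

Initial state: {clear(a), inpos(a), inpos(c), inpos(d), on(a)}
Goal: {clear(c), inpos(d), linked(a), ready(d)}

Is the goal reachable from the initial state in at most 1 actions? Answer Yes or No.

No

1. step(a)  →  {clear(a), inpos(a), inpos(c), inpos(d), linked(a), on(a), ready(a)}
2. flip(d)  →  {clear(a), clear(d), inpos(a), inpos(c), inpos(d), linked(a), on(a), on(d), ready(a)}
3. push(d,d)  →  {clear(a), clear(d), inpos(a), inpos(c), inpos(d), linked(a), on(a), ready(a), ready(d)}
4. flip(c)  →  {clear(a), clear(c), clear(d), inpos(a), inpos(c), inpos(d), linked(a), on(a), on(c), ready(a), ready(d)}
optimal plan length = 4; 4 > 1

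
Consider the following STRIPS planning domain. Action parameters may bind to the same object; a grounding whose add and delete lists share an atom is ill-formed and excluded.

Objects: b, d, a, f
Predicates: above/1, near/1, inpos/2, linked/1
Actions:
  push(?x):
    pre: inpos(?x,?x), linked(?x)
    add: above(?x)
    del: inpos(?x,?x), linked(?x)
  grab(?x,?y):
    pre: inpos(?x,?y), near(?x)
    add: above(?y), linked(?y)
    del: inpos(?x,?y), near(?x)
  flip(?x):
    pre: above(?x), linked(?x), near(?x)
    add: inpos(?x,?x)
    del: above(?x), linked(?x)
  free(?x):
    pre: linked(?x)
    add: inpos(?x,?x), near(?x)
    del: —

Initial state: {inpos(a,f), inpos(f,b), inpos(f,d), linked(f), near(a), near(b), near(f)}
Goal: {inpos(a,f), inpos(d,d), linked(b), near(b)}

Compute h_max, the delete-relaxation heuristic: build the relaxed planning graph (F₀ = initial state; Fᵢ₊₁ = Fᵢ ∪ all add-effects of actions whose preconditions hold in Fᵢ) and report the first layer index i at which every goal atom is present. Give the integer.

F0 = init (7 atoms)
F1 = F0 ∪ {above(b), above(d), above(f), inpos(f,f), linked(b), linked(d)}  (13 atoms)
F2 = F1 ∪ {inpos(b,b), inpos(d,d), near(d)}  (16 atoms)
goal ⊆ F2  ⇒  h_max = 2

2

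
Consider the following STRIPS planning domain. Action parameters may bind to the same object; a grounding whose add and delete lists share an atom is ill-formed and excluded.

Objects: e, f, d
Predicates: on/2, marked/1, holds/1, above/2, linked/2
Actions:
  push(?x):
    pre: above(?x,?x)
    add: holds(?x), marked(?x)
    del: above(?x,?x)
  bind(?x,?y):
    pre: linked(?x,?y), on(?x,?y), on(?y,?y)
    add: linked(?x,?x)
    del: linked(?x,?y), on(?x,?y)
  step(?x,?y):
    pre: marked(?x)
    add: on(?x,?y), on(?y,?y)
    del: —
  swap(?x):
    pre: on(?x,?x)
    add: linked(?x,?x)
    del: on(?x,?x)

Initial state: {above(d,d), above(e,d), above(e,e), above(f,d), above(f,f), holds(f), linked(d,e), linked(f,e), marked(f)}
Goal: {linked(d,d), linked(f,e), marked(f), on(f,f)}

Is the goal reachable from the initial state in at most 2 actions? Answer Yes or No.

No

1. step(f,f)  →  {above(d,d), above(e,d), above(e,e), above(f,d), above(f,f), holds(f), linked(d,e), linked(f,e), marked(f), on(f,f)}
2. step(f,d)  →  {above(d,d), above(e,d), above(e,e), above(f,d), above(f,f), holds(f), linked(d,e), linked(f,e), marked(f), on(d,d), on(f,d), on(f,f)}
3. swap(d)  →  {above(d,d), above(e,d), above(e,e), above(f,d), above(f,f), holds(f), linked(d,d), linked(d,e), linked(f,e), marked(f), on(f,d), on(f,f)}
optimal plan length = 3; 3 > 2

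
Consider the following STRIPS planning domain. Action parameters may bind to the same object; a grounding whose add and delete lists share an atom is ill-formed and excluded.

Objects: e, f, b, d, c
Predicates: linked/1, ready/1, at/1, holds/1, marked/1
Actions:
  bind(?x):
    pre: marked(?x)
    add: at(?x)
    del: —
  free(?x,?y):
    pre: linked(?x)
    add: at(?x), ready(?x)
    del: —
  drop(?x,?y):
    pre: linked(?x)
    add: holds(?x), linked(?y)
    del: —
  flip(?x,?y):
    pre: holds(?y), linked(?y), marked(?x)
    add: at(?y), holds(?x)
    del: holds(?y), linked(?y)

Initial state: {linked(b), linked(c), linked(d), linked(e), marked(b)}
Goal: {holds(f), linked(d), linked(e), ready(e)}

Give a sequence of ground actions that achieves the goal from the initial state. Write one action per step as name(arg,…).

free(e,e); drop(e,f); drop(f,e)

1. free(e,e)  →  {at(e), linked(b), linked(c), linked(d), linked(e), marked(b), ready(e)}
2. drop(e,f)  →  {at(e), holds(e), linked(b), linked(c), linked(d), linked(e), linked(f), marked(b), ready(e)}
3. drop(f,e)  →  {at(e), holds(e), holds(f), linked(b), linked(c), linked(d), linked(e), linked(f), marked(b), ready(e)}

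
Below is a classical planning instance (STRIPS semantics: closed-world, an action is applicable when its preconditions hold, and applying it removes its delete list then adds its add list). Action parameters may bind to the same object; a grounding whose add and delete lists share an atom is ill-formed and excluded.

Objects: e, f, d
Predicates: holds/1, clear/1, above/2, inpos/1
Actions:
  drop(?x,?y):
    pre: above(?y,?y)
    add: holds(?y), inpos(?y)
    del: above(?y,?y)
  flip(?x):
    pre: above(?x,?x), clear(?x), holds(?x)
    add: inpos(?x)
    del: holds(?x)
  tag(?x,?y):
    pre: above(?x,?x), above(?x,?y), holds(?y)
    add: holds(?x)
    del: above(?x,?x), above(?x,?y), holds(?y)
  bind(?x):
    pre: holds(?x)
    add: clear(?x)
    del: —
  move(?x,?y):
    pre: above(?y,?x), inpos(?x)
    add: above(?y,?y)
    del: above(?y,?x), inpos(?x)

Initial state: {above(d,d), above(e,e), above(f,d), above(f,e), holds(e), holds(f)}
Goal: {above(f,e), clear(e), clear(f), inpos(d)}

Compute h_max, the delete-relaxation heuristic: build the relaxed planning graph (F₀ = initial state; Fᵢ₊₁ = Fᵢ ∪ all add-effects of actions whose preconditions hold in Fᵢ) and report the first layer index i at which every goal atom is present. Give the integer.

1

F0 = init (6 atoms)
F1 = F0 ∪ {clear(e), clear(f), holds(d), inpos(d), inpos(e)}  (11 atoms)
goal ⊆ F1  ⇒  h_max = 1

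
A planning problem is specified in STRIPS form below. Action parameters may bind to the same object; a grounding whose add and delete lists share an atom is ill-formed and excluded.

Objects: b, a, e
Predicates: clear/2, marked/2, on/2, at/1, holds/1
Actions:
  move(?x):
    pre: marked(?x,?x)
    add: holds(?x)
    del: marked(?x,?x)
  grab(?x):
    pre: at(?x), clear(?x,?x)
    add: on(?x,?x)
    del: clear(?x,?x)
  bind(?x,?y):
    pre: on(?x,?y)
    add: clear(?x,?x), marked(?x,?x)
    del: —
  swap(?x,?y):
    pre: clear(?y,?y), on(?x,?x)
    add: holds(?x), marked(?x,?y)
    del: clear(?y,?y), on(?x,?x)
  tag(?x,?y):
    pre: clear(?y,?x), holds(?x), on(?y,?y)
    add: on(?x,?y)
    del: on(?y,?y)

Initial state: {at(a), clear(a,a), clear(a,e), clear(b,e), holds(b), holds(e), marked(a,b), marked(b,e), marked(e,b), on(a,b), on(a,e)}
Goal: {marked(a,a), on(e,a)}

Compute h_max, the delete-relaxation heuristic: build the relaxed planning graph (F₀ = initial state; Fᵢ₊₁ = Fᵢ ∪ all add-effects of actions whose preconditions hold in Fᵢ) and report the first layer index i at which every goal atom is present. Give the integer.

2

F0 = init (11 atoms)
F1 = F0 ∪ {marked(a,a), on(a,a)}  (13 atoms)
F2 = F1 ∪ {holds(a), on(e,a)}  (15 atoms)
goal ⊆ F2  ⇒  h_max = 2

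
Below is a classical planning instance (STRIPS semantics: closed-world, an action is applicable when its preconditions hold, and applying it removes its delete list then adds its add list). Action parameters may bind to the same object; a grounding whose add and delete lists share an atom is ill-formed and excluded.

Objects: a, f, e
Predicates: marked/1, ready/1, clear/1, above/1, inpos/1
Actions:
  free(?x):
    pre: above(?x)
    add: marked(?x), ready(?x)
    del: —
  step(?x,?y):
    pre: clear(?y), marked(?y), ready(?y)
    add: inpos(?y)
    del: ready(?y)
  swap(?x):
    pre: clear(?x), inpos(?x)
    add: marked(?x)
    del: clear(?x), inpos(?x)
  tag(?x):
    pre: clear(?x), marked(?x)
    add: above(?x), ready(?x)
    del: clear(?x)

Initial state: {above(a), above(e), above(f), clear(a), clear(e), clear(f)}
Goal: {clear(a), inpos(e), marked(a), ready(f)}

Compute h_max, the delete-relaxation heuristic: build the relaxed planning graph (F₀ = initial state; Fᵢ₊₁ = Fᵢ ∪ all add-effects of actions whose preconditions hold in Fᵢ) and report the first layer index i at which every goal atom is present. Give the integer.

F0 = init (6 atoms)
F1 = F0 ∪ {marked(a), marked(e), marked(f), ready(a), ready(e), ready(f)}  (12 atoms)
F2 = F1 ∪ {inpos(a), inpos(e), inpos(f)}  (15 atoms)
goal ⊆ F2  ⇒  h_max = 2

2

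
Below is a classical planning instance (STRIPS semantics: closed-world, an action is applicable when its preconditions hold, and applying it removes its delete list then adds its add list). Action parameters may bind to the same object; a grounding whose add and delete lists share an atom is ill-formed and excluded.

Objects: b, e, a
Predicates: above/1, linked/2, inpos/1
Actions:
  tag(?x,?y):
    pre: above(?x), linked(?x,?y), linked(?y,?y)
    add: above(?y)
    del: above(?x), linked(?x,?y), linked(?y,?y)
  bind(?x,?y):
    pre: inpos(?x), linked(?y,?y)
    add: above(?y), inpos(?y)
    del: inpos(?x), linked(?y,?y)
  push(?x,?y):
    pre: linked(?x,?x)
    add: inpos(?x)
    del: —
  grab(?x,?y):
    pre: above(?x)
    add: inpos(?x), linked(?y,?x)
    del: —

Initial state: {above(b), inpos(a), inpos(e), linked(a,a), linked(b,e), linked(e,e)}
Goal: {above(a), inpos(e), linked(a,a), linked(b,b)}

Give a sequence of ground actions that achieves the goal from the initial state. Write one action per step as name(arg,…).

grab(b,b); bind(b,a); grab(a,a)

1. grab(b,b)  →  {above(b), inpos(a), inpos(b), inpos(e), linked(a,a), linked(b,b), linked(b,e), linked(e,e)}
2. bind(b,a)  →  {above(a), above(b), inpos(a), inpos(e), linked(b,b), linked(b,e), linked(e,e)}
3. grab(a,a)  →  {above(a), above(b), inpos(a), inpos(e), linked(a,a), linked(b,b), linked(b,e), linked(e,e)}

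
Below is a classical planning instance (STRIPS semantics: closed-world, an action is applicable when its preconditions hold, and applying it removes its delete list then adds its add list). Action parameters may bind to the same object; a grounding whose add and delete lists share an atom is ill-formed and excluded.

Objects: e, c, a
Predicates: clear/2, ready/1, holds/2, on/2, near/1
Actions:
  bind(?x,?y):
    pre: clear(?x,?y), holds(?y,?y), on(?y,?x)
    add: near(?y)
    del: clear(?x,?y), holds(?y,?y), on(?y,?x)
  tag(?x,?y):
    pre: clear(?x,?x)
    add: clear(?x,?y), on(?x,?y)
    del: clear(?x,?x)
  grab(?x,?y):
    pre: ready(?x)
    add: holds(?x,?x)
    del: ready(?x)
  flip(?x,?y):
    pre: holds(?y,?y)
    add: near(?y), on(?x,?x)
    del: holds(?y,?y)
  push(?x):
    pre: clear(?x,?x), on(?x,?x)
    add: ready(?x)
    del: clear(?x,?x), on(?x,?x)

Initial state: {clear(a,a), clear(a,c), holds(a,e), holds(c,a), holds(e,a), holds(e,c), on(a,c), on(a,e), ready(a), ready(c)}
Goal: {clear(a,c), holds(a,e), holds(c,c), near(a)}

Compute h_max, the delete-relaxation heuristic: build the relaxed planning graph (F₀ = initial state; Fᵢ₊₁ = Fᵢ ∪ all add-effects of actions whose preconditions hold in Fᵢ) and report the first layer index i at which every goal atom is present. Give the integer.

2

F0 = init (10 atoms)
F1 = F0 ∪ {clear(a,e), holds(a,a), holds(c,c)}  (13 atoms)
F2 = F1 ∪ {near(a), near(c), on(a,a), on(c,c), on(e,e)}  (18 atoms)
goal ⊆ F2  ⇒  h_max = 2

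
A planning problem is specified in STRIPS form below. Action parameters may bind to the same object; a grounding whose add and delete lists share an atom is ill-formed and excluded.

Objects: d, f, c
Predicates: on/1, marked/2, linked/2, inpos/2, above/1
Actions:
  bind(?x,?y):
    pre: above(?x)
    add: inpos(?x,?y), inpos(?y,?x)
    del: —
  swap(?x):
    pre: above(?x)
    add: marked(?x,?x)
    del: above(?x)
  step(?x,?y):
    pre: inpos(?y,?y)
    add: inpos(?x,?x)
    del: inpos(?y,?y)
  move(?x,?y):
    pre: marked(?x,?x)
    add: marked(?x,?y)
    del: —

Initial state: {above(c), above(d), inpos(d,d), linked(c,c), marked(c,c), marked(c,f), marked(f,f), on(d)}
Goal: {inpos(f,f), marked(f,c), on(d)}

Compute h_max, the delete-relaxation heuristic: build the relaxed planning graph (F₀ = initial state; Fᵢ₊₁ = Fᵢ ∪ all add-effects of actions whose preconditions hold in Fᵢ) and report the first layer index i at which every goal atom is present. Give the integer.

1

F0 = init (8 atoms)
F1 = F0 ∪ {inpos(c,c), inpos(c,d), inpos(c,f), inpos(d,c), inpos(d,f), inpos(f,c), inpos(f,d), inpos(f,f), marked(c,d), marked(d,d), marked(f,c), marked(f,d)}  (20 atoms)
goal ⊆ F1  ⇒  h_max = 1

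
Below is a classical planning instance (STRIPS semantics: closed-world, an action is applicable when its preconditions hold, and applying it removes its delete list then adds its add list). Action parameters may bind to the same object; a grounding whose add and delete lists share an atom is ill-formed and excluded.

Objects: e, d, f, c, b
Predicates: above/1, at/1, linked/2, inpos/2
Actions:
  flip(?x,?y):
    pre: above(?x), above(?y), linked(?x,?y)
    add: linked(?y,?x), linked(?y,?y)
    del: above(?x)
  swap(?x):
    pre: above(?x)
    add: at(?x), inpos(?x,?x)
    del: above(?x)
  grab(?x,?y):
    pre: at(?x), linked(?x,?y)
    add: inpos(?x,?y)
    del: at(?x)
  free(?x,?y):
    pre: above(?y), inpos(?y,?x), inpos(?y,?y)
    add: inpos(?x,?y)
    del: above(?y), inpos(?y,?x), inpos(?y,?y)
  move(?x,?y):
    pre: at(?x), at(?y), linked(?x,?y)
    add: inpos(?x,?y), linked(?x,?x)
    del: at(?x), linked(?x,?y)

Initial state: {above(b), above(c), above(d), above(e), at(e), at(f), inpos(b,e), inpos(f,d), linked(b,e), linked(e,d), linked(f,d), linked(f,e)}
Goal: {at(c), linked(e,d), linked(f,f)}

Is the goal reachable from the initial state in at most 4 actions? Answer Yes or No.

Yes

1. swap(c)  →  {above(b), above(d), above(e), at(c), at(e), at(f), inpos(b,e), inpos(c,c), inpos(f,d), linked(b,e), linked(e,d), linked(f,d), linked(f,e)}
2. move(f,e)  →  {above(b), above(d), above(e), at(c), at(e), inpos(b,e), inpos(c,c), inpos(f,d), inpos(f,e), linked(b,e), linked(e,d), linked(f,d), linked(f,f)}
optimal plan length = 2; 2 ≤ 4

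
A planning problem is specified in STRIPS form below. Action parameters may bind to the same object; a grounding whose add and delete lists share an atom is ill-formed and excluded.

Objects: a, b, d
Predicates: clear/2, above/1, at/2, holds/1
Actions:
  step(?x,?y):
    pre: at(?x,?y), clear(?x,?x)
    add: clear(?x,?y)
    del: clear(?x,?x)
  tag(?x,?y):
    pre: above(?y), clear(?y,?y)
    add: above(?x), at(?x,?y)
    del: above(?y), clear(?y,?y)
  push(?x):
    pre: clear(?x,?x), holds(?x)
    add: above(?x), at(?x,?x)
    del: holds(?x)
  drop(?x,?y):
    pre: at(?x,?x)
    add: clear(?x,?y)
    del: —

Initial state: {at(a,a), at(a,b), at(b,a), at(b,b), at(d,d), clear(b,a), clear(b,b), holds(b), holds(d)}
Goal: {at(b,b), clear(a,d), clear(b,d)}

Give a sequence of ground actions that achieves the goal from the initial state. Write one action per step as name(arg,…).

1. drop(a,d)  →  {at(a,a), at(a,b), at(b,a), at(b,b), at(d,d), clear(a,d), clear(b,a), clear(b,b), holds(b), holds(d)}
2. drop(b,d)  →  {at(a,a), at(a,b), at(b,a), at(b,b), at(d,d), clear(a,d), clear(b,a), clear(b,b), clear(b,d), holds(b), holds(d)}

drop(a,d); drop(b,d)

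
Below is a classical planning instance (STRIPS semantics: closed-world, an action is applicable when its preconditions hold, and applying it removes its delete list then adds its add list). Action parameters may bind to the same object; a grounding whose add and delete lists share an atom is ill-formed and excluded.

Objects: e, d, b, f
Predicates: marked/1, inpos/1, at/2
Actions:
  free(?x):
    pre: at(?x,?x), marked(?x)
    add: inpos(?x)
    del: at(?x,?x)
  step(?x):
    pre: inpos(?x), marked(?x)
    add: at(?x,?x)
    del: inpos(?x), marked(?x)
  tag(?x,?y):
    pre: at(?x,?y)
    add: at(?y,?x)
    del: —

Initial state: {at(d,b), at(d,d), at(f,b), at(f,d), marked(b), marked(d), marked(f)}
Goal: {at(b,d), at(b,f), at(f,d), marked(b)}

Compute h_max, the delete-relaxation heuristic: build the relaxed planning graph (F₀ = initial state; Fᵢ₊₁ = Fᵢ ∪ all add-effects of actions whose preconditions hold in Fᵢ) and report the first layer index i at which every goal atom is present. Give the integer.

F0 = init (7 atoms)
F1 = F0 ∪ {at(b,d), at(b,f), at(d,f), inpos(d)}  (11 atoms)
goal ⊆ F1  ⇒  h_max = 1

1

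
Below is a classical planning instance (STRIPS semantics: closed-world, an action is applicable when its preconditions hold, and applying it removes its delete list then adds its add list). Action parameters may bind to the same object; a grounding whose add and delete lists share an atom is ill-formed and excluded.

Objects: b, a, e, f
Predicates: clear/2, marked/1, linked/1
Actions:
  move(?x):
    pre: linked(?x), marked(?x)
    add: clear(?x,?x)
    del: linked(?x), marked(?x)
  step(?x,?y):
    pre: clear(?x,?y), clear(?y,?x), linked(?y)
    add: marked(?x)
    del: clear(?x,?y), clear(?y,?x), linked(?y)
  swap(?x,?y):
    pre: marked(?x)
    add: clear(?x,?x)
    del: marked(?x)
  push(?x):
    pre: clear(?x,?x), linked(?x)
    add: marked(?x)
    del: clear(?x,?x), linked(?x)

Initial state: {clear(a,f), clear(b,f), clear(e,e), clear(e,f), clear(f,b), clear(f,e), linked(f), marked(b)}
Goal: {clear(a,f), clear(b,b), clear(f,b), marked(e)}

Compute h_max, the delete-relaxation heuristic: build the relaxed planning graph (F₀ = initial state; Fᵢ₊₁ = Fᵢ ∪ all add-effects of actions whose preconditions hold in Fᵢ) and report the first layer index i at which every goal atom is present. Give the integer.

1

F0 = init (8 atoms)
F1 = F0 ∪ {clear(b,b), marked(e)}  (10 atoms)
goal ⊆ F1  ⇒  h_max = 1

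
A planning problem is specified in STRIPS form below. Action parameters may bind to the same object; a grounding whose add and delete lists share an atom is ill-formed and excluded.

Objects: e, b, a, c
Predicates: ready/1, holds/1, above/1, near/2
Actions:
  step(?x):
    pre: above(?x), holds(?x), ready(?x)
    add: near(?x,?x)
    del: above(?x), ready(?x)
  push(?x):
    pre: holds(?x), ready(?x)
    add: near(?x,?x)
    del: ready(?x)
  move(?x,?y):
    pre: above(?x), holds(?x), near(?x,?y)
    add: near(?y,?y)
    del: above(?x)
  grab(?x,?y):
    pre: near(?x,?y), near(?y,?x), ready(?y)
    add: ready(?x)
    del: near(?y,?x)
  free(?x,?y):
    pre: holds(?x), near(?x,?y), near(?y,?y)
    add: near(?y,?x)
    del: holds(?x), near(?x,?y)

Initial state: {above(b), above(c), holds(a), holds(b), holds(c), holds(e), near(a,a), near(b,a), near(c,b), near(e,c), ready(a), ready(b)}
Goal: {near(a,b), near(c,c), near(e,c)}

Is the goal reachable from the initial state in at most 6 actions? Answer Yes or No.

1. push(b)  →  {above(b), above(c), holds(a), holds(b), holds(c), holds(e), near(a,a), near(b,a), near(b,b), near(c,b), near(e,c), ready(a)}
2. free(c,b)  →  {above(b), above(c), holds(a), holds(b), holds(e), near(a,a), near(b,a), near(b,b), near(b,c), near(e,c), ready(a)}
3. move(b,c)  →  {above(c), holds(a), holds(b), holds(e), near(a,a), near(b,a), near(b,b), near(b,c), near(c,c), near(e,c), ready(a)}
4. free(b,a)  →  {above(c), holds(a), holds(e), near(a,a), near(a,b), near(b,b), near(b,c), near(c,c), near(e,c), ready(a)}
optimal plan length = 4; 4 ≤ 6

Yes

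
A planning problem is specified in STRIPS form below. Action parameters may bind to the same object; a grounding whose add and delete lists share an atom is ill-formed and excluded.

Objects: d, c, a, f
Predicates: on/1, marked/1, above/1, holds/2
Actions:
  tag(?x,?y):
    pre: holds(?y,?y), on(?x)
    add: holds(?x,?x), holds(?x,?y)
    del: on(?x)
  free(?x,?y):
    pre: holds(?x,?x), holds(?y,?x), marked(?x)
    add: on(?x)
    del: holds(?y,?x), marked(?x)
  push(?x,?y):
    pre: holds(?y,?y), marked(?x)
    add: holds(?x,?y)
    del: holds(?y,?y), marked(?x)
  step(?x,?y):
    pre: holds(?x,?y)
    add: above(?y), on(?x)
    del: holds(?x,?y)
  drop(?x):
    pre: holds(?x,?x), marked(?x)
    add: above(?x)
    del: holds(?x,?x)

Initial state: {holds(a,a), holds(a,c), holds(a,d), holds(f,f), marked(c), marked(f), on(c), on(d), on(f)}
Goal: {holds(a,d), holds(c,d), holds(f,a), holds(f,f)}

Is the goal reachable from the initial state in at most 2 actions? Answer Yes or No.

No

1. tag(d,a)  →  {holds(a,a), holds(a,c), holds(a,d), holds(d,a), holds(d,d), holds(f,f), marked(c), marked(f), on(c), on(f)}
2. tag(c,d)  →  {holds(a,a), holds(a,c), holds(a,d), holds(c,c), holds(c,d), holds(d,a), holds(d,d), holds(f,f), marked(c), marked(f), on(f)}
3. tag(f,a)  →  {holds(a,a), holds(a,c), holds(a,d), holds(c,c), holds(c,d), holds(d,a), holds(d,d), holds(f,a), holds(f,f), marked(c), marked(f)}
optimal plan length = 3; 3 > 2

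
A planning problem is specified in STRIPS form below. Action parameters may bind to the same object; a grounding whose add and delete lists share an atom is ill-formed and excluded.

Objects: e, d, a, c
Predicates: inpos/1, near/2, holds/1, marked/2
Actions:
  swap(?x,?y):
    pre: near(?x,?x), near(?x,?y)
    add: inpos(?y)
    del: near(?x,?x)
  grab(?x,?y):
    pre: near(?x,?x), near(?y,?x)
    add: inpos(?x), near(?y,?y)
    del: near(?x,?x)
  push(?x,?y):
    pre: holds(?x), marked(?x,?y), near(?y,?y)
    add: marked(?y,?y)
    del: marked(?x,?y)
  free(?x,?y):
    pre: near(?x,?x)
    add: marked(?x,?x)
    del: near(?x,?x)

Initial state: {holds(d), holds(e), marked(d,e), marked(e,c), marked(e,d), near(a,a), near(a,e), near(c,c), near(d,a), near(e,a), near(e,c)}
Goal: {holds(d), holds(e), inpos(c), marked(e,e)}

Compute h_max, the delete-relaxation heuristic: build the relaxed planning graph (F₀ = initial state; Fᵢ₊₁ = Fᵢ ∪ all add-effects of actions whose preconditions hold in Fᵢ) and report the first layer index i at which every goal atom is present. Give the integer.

2

F0 = init (11 atoms)
F1 = F0 ∪ {inpos(a), inpos(c), inpos(e), marked(a,a), marked(c,c), near(d,d), near(e,e)}  (18 atoms)
F2 = F1 ∪ {inpos(d), marked(d,d), marked(e,e)}  (21 atoms)
goal ⊆ F2  ⇒  h_max = 2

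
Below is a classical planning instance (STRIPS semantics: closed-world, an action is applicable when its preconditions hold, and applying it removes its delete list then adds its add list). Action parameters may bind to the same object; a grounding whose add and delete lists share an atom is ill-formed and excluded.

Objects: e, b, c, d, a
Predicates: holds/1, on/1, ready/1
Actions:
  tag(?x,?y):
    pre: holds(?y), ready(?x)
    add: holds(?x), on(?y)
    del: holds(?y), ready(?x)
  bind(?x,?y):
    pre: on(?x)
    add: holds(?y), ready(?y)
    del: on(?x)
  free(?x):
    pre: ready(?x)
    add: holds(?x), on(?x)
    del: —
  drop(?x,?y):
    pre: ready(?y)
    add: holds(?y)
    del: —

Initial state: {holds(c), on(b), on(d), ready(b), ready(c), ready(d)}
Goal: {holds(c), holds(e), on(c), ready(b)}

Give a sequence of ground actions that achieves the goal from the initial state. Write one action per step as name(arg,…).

bind(b,e); free(c)

1. bind(b,e)  →  {holds(c), holds(e), on(d), ready(b), ready(c), ready(d), ready(e)}
2. free(c)  →  {holds(c), holds(e), on(c), on(d), ready(b), ready(c), ready(d), ready(e)}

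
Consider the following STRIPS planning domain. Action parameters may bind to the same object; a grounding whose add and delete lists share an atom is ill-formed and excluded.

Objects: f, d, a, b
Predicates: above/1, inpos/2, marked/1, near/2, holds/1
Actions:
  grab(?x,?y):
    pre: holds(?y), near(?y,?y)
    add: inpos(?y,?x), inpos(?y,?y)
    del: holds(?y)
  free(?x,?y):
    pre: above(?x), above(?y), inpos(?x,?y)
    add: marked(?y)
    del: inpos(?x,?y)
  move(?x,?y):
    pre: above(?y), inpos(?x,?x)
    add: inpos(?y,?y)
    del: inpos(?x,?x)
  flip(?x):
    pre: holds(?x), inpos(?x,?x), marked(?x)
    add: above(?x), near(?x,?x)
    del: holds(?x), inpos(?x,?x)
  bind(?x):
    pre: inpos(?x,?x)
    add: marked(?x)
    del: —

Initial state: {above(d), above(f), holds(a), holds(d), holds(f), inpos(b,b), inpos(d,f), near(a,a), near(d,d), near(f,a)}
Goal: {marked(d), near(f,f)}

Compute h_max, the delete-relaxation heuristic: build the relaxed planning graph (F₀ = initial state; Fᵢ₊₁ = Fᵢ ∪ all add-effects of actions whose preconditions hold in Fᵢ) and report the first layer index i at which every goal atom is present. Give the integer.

F0 = init (10 atoms)
F1 = F0 ∪ {inpos(a,a), inpos(a,b), inpos(a,d), inpos(a,f), inpos(d,a), inpos(d,b), inpos(d,d), inpos(f,f), marked(b), marked(f)}  (20 atoms)
F2 = F1 ∪ {marked(a), marked(d), near(f,f)}  (23 atoms)
goal ⊆ F2  ⇒  h_max = 2

2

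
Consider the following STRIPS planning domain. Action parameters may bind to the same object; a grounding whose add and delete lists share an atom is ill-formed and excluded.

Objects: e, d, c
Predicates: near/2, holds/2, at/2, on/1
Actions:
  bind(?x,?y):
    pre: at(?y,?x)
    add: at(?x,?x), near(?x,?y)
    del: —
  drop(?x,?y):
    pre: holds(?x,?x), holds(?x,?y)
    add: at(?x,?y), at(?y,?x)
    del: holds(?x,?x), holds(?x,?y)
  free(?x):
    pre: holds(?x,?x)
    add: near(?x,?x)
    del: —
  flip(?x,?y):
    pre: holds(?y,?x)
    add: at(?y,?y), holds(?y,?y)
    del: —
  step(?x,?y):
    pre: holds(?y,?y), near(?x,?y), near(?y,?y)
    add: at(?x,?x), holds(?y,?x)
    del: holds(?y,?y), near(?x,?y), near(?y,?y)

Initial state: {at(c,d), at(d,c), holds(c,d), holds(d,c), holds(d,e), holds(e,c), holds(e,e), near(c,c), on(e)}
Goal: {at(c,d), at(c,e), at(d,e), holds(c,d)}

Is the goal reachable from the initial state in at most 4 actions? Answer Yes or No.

Yes

1. drop(e,c)  →  {at(c,d), at(c,e), at(d,c), at(e,c), holds(c,d), holds(d,c), holds(d,e), near(c,c), on(e)}
2. flip(e,d)  →  {at(c,d), at(c,e), at(d,c), at(d,d), at(e,c), holds(c,d), holds(d,c), holds(d,d), holds(d,e), near(c,c), on(e)}
3. drop(d,e)  →  {at(c,d), at(c,e), at(d,c), at(d,d), at(d,e), at(e,c), at(e,d), holds(c,d), holds(d,c), near(c,c), on(e)}
optimal plan length = 3; 3 ≤ 4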